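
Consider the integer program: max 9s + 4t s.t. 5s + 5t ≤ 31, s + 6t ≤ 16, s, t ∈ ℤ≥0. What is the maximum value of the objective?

54

The continuous relaxation peaks at (6.2, 0) with value 55.80; rounding to a feasible lattice point costs some objective.
(s,t)=(6,0): 5·6+5·0=30≤31, 1·6+6·0=6≤16, objective 54.
(s,t)=(5,1): 5·5+5·1=30≤31, 1·5+6·1=11≤16, objective 49.
(s,t)=(5,0): 5·5+5·0=25≤31, 1·5+6·0=5≤16, objective 45.
Maximum is 54 at (s,t)=(6,0).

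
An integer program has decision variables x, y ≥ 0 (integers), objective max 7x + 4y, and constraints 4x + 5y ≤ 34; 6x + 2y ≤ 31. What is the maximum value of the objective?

40

The continuous relaxation peaks at (3.95, 3.64) with value 42.23; rounding to a feasible lattice point costs some objective.
(x,y)=(4,3): 4·4+5·3=31≤34, 6·4+2·3=30≤31, objective 40.
(x,y)=(3,4): 4·3+5·4=32≤34, 6·3+2·4=26≤31, objective 37.
(x,y)=(4,2): 4·4+5·2=26≤34, 6·4+2·2=28≤31, objective 36.
(x,y)=(3,3): 4·3+5·3=27≤34, 6·3+2·3=24≤31, objective 33.
The best lattice point is (4,3), giving 40.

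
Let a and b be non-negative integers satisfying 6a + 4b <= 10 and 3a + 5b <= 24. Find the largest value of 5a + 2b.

7

Relaxing integrality, the LP optimum is 8.33 at (a,b) = (1.67, 0), which is not an integer point.
(a,b)=(1,1): 6·1+4·1=10≤10, 3·1+5·1=8≤24, objective 7.
(a,b)=(1,0): 6·1+4·0=6≤10, 3·1+5·0=3≤24, objective 5.
(a,b)=(0,2): 6·0+4·2=8≤10, 3·0+5·2=10≤24, objective 4.
Maximum is 7 at (a,b)=(1,1).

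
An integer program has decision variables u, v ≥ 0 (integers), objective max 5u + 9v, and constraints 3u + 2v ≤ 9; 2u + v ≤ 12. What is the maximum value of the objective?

Relaxing integrality, the LP optimum is 40.50 at (u,v) = (0, 4.5), which is not an integer point.
(u,v)=(0,4): 3·0+2·4=8≤9, 2·0+1·4=4≤12, objective 36.
(u,v)=(1,3): 3·1+2·3=9≤9, 2·1+1·3=5≤12, objective 32.
(u,v)=(0,3): 3·0+2·3=6≤9, 2·0+1·3=3≤12, objective 27.
Maximum is 36 at (u,v)=(0,4).

36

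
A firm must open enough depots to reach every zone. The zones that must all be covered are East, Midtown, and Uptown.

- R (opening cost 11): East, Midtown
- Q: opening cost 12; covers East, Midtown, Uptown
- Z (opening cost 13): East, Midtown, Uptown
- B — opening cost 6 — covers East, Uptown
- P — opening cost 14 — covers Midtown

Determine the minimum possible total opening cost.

12

This is an integer covering problem.
Q alone covers East, Midtown, Uptown — every zone.
Total opening cost: 12.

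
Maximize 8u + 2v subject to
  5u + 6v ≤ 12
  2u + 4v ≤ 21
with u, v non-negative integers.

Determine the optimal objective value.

16

(u,v)=(2,0): 5·2+6·0=10≤12, 2·2+4·0=4≤21, objective 16.
(u,v)=(1,1): 5·1+6·1=11≤12, 2·1+4·1=6≤21, objective 10.
(u,v)=(1,0): 5·1+6·0=5≤12, 2·1+4·0=2≤21, objective 8.
No feasible integer point exceeds 16.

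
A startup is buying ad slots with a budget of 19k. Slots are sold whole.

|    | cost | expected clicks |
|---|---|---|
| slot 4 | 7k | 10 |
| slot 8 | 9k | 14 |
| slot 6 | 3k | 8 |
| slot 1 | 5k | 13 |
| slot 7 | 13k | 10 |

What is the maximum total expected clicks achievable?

Allowing fractional choices, the relaxed optimum would be about 37.9, but ad slots are indivisible.
slot 4 + slot 8 + slot 6: cost 7 + 9 + 3 = 19 ≤ 19, expected clicks 10 + 14 + 8 = 32.
slot 4 + slot 6 + slot 1: cost 7 + 3 + 5 = 15 ≤ 19, expected clicks 10 + 8 + 13 = 31.
slot 8 + slot 6 + slot 1: cost 9 + 3 + 5 = 17 ≤ 19, expected clicks 14 + 8 + 13 = 35.
Best is slot 8, slot 6, and slot 1 with total expected clicks 35.

35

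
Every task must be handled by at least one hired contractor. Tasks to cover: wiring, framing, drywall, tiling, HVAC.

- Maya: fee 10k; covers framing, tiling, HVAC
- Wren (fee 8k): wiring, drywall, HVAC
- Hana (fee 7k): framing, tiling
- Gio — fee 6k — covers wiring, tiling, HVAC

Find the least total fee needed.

The greedy cost-per-new-task heuristic would pick Gio, Hana, and Wren for 21, but a cheaper cover exists.
Choose Wren and Hana: together they cover wiring, framing, drywall, tiling, HVAC — every task.
Total fee: 8 + 7 = 15.
No cover costs less than 15.

15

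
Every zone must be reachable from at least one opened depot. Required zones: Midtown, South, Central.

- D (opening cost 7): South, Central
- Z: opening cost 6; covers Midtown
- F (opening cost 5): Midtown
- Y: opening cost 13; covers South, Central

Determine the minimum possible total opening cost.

12

Choose D and F: together they cover Midtown, South, Central — every zone.
Total opening cost: 7 + 5 = 12.
No cover costs less than 12.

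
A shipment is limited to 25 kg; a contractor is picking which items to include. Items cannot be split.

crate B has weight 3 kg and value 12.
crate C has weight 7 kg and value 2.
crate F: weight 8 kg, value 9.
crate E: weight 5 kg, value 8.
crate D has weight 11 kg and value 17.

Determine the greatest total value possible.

Treat it as a binary knapsack problem.
crate B + crate F + crate D: weight 3 + 8 + 11 = 22 ≤ 25, value 12 + 9 + 17 = 38.
crate B + crate E + crate D: weight 3 + 5 + 11 = 19 ≤ 25, value 12 + 8 + 17 = 37.
crate F + crate E + crate D: weight 8 + 5 + 11 = 24 ≤ 25, value 9 + 8 + 17 = 34.
Best is crate B, crate F, and crate D with total value 38.

38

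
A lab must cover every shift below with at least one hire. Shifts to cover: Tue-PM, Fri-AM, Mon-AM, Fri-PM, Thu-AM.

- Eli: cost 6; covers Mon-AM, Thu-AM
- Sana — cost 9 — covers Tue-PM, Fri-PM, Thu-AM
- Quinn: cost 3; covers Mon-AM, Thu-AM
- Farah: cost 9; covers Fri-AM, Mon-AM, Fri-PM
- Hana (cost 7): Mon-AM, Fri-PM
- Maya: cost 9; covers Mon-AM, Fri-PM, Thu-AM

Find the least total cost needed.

18

Choose Sana and Farah: together they cover Tue-PM, Fri-AM, Mon-AM, Fri-PM, Thu-AM — every shift.
Total cost: 9 + 9 = 18.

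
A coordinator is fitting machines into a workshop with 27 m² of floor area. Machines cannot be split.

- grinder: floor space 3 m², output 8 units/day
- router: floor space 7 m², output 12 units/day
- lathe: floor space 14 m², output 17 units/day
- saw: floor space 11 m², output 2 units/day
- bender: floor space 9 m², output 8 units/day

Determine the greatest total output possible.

37

Take grinder, router, and lathe: floor space 3 + 7 + 14 = 24 ≤ 27, output 8 + 12 + 17 = 37.
No other feasible combination does better.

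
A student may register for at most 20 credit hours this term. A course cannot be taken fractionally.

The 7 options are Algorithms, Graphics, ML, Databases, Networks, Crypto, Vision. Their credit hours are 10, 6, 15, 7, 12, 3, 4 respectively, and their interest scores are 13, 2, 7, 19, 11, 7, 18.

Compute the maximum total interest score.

46

Allowing fractional choices, the relaxed optimum would be about 51.8, but courses are indivisible.
Graphics + Databases + Crypto + Vision: credit hours 6 + 7 + 3 + 4 = 20 ≤ 20, interest score 2 + 19 + 7 + 18 = 46.
Graphics + Databases + Vision: credit hours 6 + 7 + 4 = 17 ≤ 20, interest score 2 + 19 + 18 = 39.
Databases + Crypto + Vision: credit hours 7 + 3 + 4 = 14 ≤ 20, interest score 19 + 7 + 18 = 44.
Best is Graphics, Databases, Crypto, and Vision with total interest score 46.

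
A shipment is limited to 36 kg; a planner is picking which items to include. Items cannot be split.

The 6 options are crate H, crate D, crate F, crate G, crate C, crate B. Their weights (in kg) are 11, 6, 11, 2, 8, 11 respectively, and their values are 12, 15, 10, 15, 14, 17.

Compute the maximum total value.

61

Allowing fractional choices, the relaxed optimum would be about 70.8, but items are indivisible.
crate D + crate G + crate C + crate B: weight 6 + 2 + 8 + 11 = 27 ≤ 36, value 15 + 15 + 14 + 17 = 61.
crate H + crate G + crate C + crate B: weight 11 + 2 + 8 + 11 = 32 ≤ 36, value 12 + 15 + 14 + 17 = 58.
crate H + crate D + crate G + crate B: weight 11 + 6 + 2 + 11 = 30 ≤ 36, value 12 + 15 + 15 + 17 = 59.
Best is crate D, crate G, crate C, and crate B with total value 61.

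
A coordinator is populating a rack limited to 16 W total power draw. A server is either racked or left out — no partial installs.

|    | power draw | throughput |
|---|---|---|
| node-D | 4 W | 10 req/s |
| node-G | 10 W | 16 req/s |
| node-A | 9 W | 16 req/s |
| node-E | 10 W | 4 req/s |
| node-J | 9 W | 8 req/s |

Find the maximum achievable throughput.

This is an integer program with binary decision variables.
Allowing fractional choices, the relaxed optimum would be about 30.8, but servers are indivisible.
node-D + node-J: power draw 4 + 9 = 13 ≤ 16, throughput 10 + 8 = 18.
node-D + node-G: power draw 4 + 10 = 14 ≤ 16, throughput 10 + 16 = 26.
node-D + node-A: power draw 4 + 9 = 13 ≤ 16, throughput 10 + 16 = 26.
The maximum throughput is 26; one optimal choice is node-D and node-A.

26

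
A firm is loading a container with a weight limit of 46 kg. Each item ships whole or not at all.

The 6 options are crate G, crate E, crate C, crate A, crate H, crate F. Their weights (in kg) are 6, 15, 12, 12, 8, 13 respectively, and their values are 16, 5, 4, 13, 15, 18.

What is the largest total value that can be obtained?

62

crate G + crate A + crate H + crate F: weight 6 + 12 + 8 + 13 = 39 ≤ 46, value 16 + 13 + 15 + 18 = 62.
crate G + crate E + crate H + crate F: weight 6 + 15 + 8 + 13 = 42 ≤ 46, value 16 + 5 + 15 + 18 = 54.
crate G + crate C + crate H + crate F: weight 6 + 12 + 8 + 13 = 39 ≤ 46, value 16 + 4 + 15 + 18 = 53.
Best is crate G, crate A, crate H, and crate F with total value 62.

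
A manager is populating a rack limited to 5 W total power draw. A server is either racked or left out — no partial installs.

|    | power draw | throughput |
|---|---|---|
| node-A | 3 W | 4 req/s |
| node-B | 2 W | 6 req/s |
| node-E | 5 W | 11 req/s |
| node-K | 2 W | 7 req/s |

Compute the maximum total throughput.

Allowing fractional choices, the relaxed optimum would be about 15.2, but servers are indivisible.
node-B + node-K: power draw 2 + 2 = 4 ≤ 5, throughput 6 + 7 = 13.
node-A + node-K: power draw 3 + 2 = 5 ≤ 5, throughput 4 + 7 = 11.
node-E: power draw 5 ≤ 5, throughput 11.
Best is node-B and node-K with total throughput 13.

13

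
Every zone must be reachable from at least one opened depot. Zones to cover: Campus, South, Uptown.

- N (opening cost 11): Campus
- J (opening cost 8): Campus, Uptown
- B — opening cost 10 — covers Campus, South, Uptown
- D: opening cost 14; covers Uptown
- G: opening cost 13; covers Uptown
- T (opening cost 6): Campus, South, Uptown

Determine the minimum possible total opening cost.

T alone covers Campus, South, Uptown — every zone.
Total opening cost: 6.
No cover costs less than 6.

6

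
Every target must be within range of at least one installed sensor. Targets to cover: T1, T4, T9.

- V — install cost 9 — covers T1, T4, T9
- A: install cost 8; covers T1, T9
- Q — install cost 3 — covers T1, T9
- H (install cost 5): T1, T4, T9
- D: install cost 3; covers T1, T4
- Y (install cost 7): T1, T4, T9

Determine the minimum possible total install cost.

The greedy cost-per-new-target heuristic would pick Q and D for 6, but a cheaper cover exists.
H alone covers T1, T4, T9 — every target.
Total install cost: 5.
No cover costs less than 5.

5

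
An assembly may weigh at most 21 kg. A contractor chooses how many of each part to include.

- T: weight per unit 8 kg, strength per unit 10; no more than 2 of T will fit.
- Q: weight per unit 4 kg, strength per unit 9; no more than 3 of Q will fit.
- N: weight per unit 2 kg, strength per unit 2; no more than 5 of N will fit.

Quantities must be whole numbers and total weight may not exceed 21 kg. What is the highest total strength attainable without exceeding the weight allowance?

Take 1×T and 3×Q: weight 20 ≤ 21, strength 1·10 + 3·9 = 37.
Q has the best ratio (9/4) and is taken to its limit of 3; remaining capacity is filled optimally with the others.

37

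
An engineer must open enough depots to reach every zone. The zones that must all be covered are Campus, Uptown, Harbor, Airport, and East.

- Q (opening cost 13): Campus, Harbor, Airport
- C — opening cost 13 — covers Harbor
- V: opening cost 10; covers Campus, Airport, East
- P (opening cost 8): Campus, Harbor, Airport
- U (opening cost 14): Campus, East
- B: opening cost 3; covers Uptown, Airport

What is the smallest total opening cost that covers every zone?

21

Choose V, P, and B: together they cover Campus, Uptown, Harbor, Airport, East — every zone.
Total opening cost: 10 + 8 + 3 = 21.
No cover costs less than 21.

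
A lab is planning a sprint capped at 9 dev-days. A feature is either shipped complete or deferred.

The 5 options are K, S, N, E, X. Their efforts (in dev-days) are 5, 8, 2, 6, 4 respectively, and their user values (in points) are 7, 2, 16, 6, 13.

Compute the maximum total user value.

29

Allowing fractional choices, the relaxed optimum would be about 33.2, but features are indivisible.
K + N: effort 5 + 2 = 7 ≤ 9, user value 7 + 16 = 23.
N + E: effort 2 + 6 = 8 ≤ 9, user value 16 + 6 = 22.
N + X: effort 2 + 4 = 6 ≤ 9, user value 16 + 13 = 29.
Best is N and X with total user value 29.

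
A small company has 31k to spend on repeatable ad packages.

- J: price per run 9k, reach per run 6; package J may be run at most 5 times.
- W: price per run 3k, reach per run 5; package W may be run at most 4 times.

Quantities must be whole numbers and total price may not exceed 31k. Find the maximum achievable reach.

32

This is a bounded integer knapsack.
2×J and 4×W: price 30 ≤ 31, reach 2·6 + 4·5 = 32.
2×J and 3×W: price 27 ≤ 31, reach 2·6 + 3·5 = 27.
Best is 32.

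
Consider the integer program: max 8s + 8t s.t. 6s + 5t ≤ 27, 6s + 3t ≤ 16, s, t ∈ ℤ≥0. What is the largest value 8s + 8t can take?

The continuous relaxation peaks at (0, 5.33) with value 42.67; rounding to a feasible lattice point costs some objective.
(s,t)=(0,5): 6·0+5·5=25≤27, 6·0+3·5=15≤16, objective 40.
(s,t)=(0,4): 6·0+5·4=20≤27, 6·0+3·4=12≤16, objective 32.
No feasible integer point exceeds 40.

40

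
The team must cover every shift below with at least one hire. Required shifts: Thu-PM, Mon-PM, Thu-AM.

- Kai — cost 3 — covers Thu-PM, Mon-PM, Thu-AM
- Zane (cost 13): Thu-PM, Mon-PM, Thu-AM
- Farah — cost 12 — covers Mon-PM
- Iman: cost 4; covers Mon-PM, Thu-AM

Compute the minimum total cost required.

3

This is an integer covering problem.
Kai alone covers Thu-PM, Mon-PM, Thu-AM — every shift.
Total cost: 3.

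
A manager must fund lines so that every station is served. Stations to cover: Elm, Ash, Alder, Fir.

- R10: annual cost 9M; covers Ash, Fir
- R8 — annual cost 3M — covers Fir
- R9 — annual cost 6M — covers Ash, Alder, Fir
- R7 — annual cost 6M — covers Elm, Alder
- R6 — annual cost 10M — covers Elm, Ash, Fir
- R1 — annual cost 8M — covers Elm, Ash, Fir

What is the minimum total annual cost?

This is an integer covering problem.
Choose R9 and R7: together they cover Elm, Ash, Alder, Fir — every station.
Total annual cost: 6 + 6 = 12.
No cover costs less than 12.

12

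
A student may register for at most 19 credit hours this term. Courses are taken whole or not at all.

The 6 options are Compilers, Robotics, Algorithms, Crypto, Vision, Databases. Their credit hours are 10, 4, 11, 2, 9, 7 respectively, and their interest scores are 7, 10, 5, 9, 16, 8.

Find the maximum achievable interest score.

35

Robotics + Crypto + Databases: credit hours 4 + 2 + 7 = 13 ≤ 19, interest score 10 + 9 + 8 = 27.
Robotics + Crypto + Vision: credit hours 4 + 2 + 9 = 15 ≤ 19, interest score 10 + 9 + 16 = 35.
Crypto + Vision + Databases: credit hours 2 + 9 + 7 = 18 ≤ 19, interest score 9 + 16 + 8 = 33.
Best is Robotics, Crypto, and Vision with total interest score 35.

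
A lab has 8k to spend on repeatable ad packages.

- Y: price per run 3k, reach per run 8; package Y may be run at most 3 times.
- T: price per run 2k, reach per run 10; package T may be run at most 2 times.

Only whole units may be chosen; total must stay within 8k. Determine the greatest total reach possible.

28

Take 1×Y and 2×T: price 7 ≤ 8, reach 1·8 + 2·10 = 28.
T has the best ratio (10/2) and is taken to its limit of 2; remaining capacity is filled optimally with the others.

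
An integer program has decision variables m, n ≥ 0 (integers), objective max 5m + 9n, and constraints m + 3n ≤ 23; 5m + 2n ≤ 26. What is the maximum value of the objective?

(m,n)=(2,7): 1·2+3·7=23≤23, 5·2+2·7=24≤26, objective 73.
(m,n)=(1,7): 1·1+3·7=22≤23, 5·1+2·7=19≤26, objective 68.
(m,n)=(2,6): 1·2+3·6=20≤23, 5·2+2·6=22≤26, objective 64.
No feasible integer point exceeds 73.

73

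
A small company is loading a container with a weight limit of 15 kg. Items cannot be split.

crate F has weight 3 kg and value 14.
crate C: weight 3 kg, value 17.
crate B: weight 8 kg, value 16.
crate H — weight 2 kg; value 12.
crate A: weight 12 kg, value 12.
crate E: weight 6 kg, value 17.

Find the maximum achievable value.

60

Treat it as a binary knapsack problem.
Take crate F, crate C, crate H, and crate E: weight 3 + 3 + 2 + 6 = 14 ≤ 15, value 14 + 17 + 12 + 17 = 60.
No other feasible combination does better.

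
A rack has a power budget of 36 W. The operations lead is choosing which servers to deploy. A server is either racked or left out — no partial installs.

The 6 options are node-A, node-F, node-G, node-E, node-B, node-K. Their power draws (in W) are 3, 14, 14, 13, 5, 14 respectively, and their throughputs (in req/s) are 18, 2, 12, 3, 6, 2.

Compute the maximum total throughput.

Take node-A, node-G, node-E, and node-B: power draw 3 + 14 + 13 + 5 = 35 ≤ 36, throughput 18 + 12 + 3 + 6 = 39.
No other feasible combination does better.

39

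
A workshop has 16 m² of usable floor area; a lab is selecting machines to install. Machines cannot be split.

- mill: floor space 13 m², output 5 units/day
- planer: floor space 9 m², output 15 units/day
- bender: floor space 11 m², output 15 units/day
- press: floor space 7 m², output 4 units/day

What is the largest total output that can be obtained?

planer + press: floor space 9 + 7 = 16 ≤ 16, output 15 + 4 = 19.
planer: floor space 9 ≤ 16, output 15.
Best is planer and press with total output 19.

19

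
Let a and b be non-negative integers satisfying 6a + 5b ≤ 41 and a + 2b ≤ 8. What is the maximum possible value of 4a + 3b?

27

Relaxing integrality, the LP optimum is 27.33 at (a,b) = (6.83, 0), which is not an integer point.
(a,b)=(6,1): 6·6+5·1=41≤41, 1·6+2·1=8≤8, objective 27.
(a,b)=(6,0): 6·6+5·0=36≤41, 1·6+2·0=6≤8, objective 24.
(a,b)=(5,1): 6·5+5·1=35≤41, 1·5+2·1=7≤8, objective 23.
No feasible integer point exceeds 27.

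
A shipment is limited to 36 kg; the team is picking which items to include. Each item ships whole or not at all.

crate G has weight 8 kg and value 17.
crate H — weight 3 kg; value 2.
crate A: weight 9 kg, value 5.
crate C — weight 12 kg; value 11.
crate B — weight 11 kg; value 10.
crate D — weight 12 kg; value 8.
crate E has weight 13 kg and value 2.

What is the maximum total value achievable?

40

Take crate G, crate H, crate C, and crate B: weight 8 + 3 + 12 + 11 = 34 ≤ 36, value 17 + 2 + 11 + 10 = 40.
No other feasible combination does better.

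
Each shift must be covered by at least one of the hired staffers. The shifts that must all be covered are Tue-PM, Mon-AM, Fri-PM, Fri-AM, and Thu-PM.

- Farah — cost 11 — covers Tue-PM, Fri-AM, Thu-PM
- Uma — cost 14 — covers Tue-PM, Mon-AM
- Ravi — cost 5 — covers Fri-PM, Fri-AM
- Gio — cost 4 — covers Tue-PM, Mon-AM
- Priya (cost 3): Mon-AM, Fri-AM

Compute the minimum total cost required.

Choose Farah, Ravi, and Priya: together they cover Tue-PM, Mon-AM, Fri-PM, Fri-AM, Thu-PM — every shift.
Total cost: 11 + 5 + 3 = 19.

19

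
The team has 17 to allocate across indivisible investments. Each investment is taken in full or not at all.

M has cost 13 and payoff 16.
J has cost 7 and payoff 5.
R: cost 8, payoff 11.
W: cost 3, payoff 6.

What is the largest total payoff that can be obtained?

Treat it as a binary knapsack problem.
Allowing fractional choices, the relaxed optimum would be about 24.4, but investments are indivisible.
R + W: cost 8 + 3 = 11 ≤ 17, payoff 11 + 6 = 17.
M + W: cost 13 + 3 = 16 ≤ 17, payoff 16 + 6 = 22.
Best is M and W with total payoff 22.

22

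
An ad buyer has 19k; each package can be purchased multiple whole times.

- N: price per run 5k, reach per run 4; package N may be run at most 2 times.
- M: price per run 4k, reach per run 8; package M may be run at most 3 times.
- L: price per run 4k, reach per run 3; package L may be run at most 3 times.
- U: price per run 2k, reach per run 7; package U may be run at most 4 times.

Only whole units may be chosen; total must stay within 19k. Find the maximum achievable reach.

45

3×M and 3×U: price 18 ≤ 19, reach 3·8 + 3·7 = 45.
2×M and 4×U: price 16 ≤ 19, reach 2·8 + 4·7 = 44.
Best is 45.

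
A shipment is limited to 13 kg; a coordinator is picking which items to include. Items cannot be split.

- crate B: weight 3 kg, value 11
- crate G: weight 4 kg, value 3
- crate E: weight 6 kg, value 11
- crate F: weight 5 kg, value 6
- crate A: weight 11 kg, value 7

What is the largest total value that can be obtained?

25

Treat it as a binary knapsack problem.
Allowing fractional choices, the relaxed optimum would be about 26.8, but items are indivisible.
crate B + crate G + crate E: weight 3 + 4 + 6 = 13 ≤ 13, value 11 + 3 + 11 = 25.
crate B + crate G + crate F: weight 3 + 4 + 5 = 12 ≤ 13, value 11 + 3 + 6 = 20.
crate B + crate E: weight 3 + 6 = 9 ≤ 13, value 11 + 11 = 22.
Best is crate B, crate G, and crate E with total value 25.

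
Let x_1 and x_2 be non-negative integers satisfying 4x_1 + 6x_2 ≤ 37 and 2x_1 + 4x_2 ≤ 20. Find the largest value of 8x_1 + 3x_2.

(x_1,x_2)=(9,0): 4·9+6·0=36≤37, 2·9+4·0=18≤20, objective 72.
(x_1,x_2)=(8,0): 4·8+6·0=32≤37, 2·8+4·0=16≤20, objective 64.
The best lattice point is (9,0), giving 72.

72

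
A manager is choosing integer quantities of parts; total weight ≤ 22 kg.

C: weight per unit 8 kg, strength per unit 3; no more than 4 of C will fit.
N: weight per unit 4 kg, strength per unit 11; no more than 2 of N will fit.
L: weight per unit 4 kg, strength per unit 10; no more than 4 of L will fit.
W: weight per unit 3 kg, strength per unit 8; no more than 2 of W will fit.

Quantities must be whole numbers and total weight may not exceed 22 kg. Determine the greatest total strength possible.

Take 2×N, 2×L, and 2×W: weight 22 ≤ 22, strength 2·11 + 2·10 + 2·8 = 58.
N has the best ratio (11/4) and is taken to its limit of 2; remaining capacity is filled optimally with the others.

58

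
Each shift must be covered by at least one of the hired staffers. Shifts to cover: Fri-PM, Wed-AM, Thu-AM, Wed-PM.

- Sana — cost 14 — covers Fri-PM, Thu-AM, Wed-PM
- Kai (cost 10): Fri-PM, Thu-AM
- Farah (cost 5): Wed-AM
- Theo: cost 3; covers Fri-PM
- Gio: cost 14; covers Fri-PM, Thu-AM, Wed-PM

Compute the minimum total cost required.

19

Choose Sana and Farah: together they cover Fri-PM, Wed-AM, Thu-AM, Wed-PM — every shift.
Total cost: 14 + 5 = 19.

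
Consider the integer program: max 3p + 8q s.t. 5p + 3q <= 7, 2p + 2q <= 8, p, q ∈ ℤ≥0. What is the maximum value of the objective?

16

Relaxing integrality, the LP optimum is 18.67 at (p,q) = (0, 2.33), which is not an integer point.
(p,q)=(0,2): 5·0+3·2=6≤7, 2·0+2·2=4≤8, objective 16.
(p,q)=(0,1): 5·0+3·1=3≤7, 2·0+2·1=2≤8, objective 8.
Maximum is 16 at (p,q)=(0,2).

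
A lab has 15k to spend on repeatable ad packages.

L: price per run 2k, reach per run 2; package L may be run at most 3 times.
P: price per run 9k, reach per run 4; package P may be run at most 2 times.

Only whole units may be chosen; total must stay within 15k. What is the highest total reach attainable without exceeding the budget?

10

This is a bounded integer knapsack.
L has the best ratio (2/2); taking only L gives at most 3×2 = 6 (stopped by the supply cap of 3).
Mixing does better — 3×L and 1×P: price 15 ≤ 15, reach 3·2 + 1·4 = 10.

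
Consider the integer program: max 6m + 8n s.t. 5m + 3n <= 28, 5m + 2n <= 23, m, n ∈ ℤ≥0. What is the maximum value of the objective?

The continuous relaxation peaks at (0, 9.33) with value 74.67; rounding to a feasible lattice point costs some objective.
(m,n)=(0,9): 5·0+3·9=27≤28, 5·0+2·9=18≤23, objective 72.
(m,n)=(0,8): 5·0+3·8=24≤28, 5·0+2·8=16≤23, objective 64.
No feasible integer point exceeds 72.

72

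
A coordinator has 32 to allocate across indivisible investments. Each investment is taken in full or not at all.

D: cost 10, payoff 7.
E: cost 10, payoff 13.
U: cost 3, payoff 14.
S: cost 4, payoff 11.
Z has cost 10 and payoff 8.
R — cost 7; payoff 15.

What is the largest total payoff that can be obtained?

D + E + U + R: cost 10 + 10 + 3 + 7 = 30 ≤ 32, payoff 7 + 13 + 14 + 15 = 49.
E + U + Z + R: cost 10 + 3 + 10 + 7 = 30 ≤ 32, payoff 13 + 14 + 8 + 15 = 50.
E + U + S + R: cost 10 + 3 + 4 + 7 = 24 ≤ 32, payoff 13 + 14 + 11 + 15 = 53.
Best is E, U, S, and R with total payoff 53.

53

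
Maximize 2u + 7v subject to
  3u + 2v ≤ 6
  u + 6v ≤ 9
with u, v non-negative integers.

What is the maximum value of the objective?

9

Relaxing integrality, the LP optimum is 11.44 at (u,v) = (1.12, 1.31), which is not an integer point.
(u,v)=(1,1): 3·1+2·1=5≤6, 1·1+6·1=7≤9, objective 9.
(u,v)=(0,1): 3·0+2·1=2≤6, 1·0+6·1=6≤9, objective 7.
Maximum is 9 at (u,v)=(1,1).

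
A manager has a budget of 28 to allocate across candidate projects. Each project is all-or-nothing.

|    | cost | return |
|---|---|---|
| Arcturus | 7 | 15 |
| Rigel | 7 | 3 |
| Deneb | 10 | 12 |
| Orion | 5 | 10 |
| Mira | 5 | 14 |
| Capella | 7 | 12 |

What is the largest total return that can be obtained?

51

This is an integer program with binary decision variables.
Allowing fractional choices, the relaxed optimum would be about 55.8, but projects are indivisible.
Arcturus + Deneb + Orion + Mira: cost 7 + 10 + 5 + 5 = 27 ≤ 28, return 15 + 12 + 10 + 14 = 51.
Arcturus + Orion + Mira + Capella: cost 7 + 5 + 5 + 7 = 24 ≤ 28, return 15 + 10 + 14 + 12 = 51.
Deneb + Orion + Mira + Capella: cost 10 + 5 + 5 + 7 = 27 ≤ 28, return 12 + 10 + 14 + 12 = 48.
The maximum return is 51; one optimal choice is Arcturus, Orion, Mira, and Capella.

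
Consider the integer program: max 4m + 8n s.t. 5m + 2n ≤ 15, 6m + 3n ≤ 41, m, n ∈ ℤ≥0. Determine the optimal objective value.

56

(m,n)=(0,7) is feasible, giving 56.
(m,n)=(0,6) is feasible, giving 48.
Maximum is 56 at (m,n)=(0,7).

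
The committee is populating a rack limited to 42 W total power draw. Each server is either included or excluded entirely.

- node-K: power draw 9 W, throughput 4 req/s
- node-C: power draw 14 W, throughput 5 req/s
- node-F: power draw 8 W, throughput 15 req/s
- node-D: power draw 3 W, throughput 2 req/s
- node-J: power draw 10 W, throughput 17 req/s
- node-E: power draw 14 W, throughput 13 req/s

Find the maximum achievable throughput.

49

Treat it as a binary knapsack problem.
node-K + node-F + node-J + node-E: power draw 9 + 8 + 10 + 14 = 41 ≤ 42, throughput 4 + 15 + 17 + 13 = 49.
node-F + node-D + node-J + node-E: power draw 8 + 3 + 10 + 14 = 35 ≤ 42, throughput 15 + 2 + 17 + 13 = 47.
Best is node-K, node-F, node-J, and node-E with total throughput 49.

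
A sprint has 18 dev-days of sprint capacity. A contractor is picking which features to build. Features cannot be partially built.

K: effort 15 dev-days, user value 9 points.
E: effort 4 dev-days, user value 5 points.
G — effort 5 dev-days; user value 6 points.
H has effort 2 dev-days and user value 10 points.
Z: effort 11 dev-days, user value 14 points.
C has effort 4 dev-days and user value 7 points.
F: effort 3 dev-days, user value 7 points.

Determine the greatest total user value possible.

H + Z + F: effort 2 + 11 + 3 = 16 ≤ 18, user value 10 + 14 + 7 = 31.
E + G + H + C + F: effort 4 + 5 + 2 + 4 + 3 = 18 ≤ 18, user value 5 + 6 + 10 + 7 + 7 = 35.
Best is E, G, H, C, and F with total user value 35.

35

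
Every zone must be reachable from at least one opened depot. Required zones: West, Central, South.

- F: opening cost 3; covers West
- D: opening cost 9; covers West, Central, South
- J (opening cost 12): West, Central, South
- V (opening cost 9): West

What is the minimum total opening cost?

The greedy cost-per-new-zone heuristic would pick F and D for 12, but a cheaper cover exists.
D alone covers West, Central, South — every zone.
Total opening cost: 9.
No cover costs less than 9.

9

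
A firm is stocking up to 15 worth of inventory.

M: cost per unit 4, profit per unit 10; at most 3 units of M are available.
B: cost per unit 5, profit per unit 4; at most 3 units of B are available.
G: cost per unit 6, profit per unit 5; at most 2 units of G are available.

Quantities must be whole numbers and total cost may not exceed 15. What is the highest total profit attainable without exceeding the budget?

30

M has the best ratio (10/4); taking only M gives at most 3×10 = 30 (stopped by the cost limit).
Optimal: 3×M: cost 12 ≤ 15, profit 3·10 = 30.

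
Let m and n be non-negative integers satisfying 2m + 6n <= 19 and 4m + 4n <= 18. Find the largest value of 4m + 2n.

16

(m,n)=(4,0): 2·4+6·0=8≤19, 4·4+4·0=16≤18, objective 16.
(m,n)=(3,1): 2·3+6·1=12≤19, 4·3+4·1=16≤18, objective 14.
No feasible integer point exceeds 16.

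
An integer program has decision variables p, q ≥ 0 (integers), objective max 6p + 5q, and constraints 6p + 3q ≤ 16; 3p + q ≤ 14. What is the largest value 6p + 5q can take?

(p,q)=(0,5): 6·0+3·5=15≤16, 3·0+1·5=5≤14, objective 25.
(p,q)=(0,4): 6·0+3·4=12≤16, 3·0+1·4=4≤14, objective 20.
Maximum is 25 at (p,q)=(0,5).

25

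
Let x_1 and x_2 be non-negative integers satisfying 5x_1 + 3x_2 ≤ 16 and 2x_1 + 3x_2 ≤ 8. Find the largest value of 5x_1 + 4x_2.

15

The continuous relaxation peaks at (2.67, 0.889) with value 16.89; rounding to a feasible lattice point costs some objective.
(x_1,x_2)=(3,0): 5·3+3·0=15≤16, 2·3+3·0=6≤8, objective 15.
(x_1,x_2)=(2,1): 5·2+3·1=13≤16, 2·2+3·1=7≤8, objective 14.
(x_1,x_2)=(2,0): 5·2+3·0=10≤16, 2·2+3·0=4≤8, objective 10.
The best lattice point is (3,0), giving 15.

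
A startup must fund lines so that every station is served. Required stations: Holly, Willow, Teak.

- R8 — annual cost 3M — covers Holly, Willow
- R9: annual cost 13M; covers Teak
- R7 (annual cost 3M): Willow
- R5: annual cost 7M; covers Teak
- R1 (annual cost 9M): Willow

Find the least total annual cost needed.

10

Choose R8 and R5: together they cover Holly, Willow, Teak — every station.
Total annual cost: 3 + 7 = 10.
No cover costs less than 10.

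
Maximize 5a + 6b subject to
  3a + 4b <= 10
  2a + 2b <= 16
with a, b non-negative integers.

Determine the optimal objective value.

16

(a,b)=(2,1): 3·2+4·1=10≤10, 2·2+2·1=6≤16, objective 16.
(a,b)=(3,0): 3·3+4·0=9≤10, 2·3+2·0=6≤16, objective 15.
(a,b)=(1,1): 3·1+4·1=7≤10, 2·1+2·1=4≤16, objective 11.
(a,b)=(2,0): 3·2+4·0=6≤10, 2·2+2·0=4≤16, objective 10.
The best lattice point is (2,1), giving 16.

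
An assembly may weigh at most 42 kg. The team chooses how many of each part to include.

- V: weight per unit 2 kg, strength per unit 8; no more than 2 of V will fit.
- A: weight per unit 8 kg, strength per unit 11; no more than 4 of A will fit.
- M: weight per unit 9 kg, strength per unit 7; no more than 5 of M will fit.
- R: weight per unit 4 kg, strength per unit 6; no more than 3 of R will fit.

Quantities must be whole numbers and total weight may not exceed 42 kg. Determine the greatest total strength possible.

67

V has the best ratio (8/2); taking only V gives at most 2×8 = 16 (stopped by the supply cap of 2).
Mixing does better — 2×V, 3×A, and 3×R: weight 40 ≤ 42, strength 2·8 + 3·11 + 3·6 = 67.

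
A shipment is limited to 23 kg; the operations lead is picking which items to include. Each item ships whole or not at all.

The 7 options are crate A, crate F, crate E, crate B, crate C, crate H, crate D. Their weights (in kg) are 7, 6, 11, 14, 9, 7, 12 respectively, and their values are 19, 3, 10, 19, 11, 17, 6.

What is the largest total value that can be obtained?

Allowing fractional choices, the relaxed optimum would be about 48.2, but items are indivisible.
crate A + crate C + crate H: weight 7 + 9 + 7 = 23 ≤ 23, value 19 + 11 + 17 = 47.
crate A + crate B: weight 7 + 14 = 21 ≤ 23, value 19 + 19 = 38.
crate A + crate F + crate H: weight 7 + 6 + 7 = 20 ≤ 23, value 19 + 3 + 17 = 39.
Best is crate A, crate C, and crate H with total value 47.

47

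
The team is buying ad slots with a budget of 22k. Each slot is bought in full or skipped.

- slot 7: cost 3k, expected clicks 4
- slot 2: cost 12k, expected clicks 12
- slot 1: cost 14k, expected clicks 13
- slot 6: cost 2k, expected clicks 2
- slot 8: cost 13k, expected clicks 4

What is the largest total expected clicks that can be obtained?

Allowing fractional choices, the relaxed optimum would be about 22.6, but ad slots are indivisible.
slot 7 + slot 1 + slot 6: cost 3 + 14 + 2 = 19 ≤ 22, expected clicks 4 + 13 + 2 = 19.
slot 7 + slot 1: cost 3 + 14 = 17 ≤ 22, expected clicks 4 + 13 = 17.
slot 7 + slot 2 + slot 6: cost 3 + 12 + 2 = 17 ≤ 22, expected clicks 4 + 12 + 2 = 18.
Best is slot 7, slot 1, and slot 6 with total expected clicks 19.

19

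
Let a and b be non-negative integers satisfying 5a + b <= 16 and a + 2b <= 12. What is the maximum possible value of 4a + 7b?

43

(a,b)=(2,5) is feasible, giving 43.
(a,b)=(1,5) is feasible, giving 39.
No feasible integer point exceeds 43.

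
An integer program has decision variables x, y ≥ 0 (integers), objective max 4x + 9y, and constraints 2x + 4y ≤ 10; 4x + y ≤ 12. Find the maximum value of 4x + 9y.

22

The continuous relaxation peaks at (0, 2.5) with value 22.50; rounding to a feasible lattice point costs some objective.
(x,y)=(1,2): 2·1+4·2=10≤10, 4·1+1·2=6≤12, objective 22.
(x,y)=(0,2): 2·0+4·2=8≤10, 4·0+1·2=2≤12, objective 18.
(x,y)=(2,1): 2·2+4·1=8≤10, 4·2+1·1=9≤12, objective 17.
Maximum is 22 at (x,y)=(1,2).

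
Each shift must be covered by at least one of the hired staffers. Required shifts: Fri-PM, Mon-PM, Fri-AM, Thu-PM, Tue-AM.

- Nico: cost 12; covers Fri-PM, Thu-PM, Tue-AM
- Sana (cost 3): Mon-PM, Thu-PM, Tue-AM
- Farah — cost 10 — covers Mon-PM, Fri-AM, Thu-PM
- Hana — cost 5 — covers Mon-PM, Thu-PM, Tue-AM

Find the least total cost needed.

The greedy cost-per-new-shift heuristic would pick Sana, Farah, and Nico for 25, but a cheaper cover exists.
Choose Nico and Farah: together they cover Fri-PM, Mon-PM, Fri-AM, Thu-PM, Tue-AM — every shift.
Total cost: 12 + 10 = 22.
No cover costs less than 22.

22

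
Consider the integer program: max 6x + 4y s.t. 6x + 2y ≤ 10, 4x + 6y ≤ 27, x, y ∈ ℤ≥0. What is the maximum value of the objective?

Relaxing integrality, the LP optimum is 18.71 at (x,y) = (0.214, 4.36), which is not an integer point.
(x,y)=(0,4): 6·0+2·4=8≤10, 4·0+6·4=24≤27, objective 16.
(x,y)=(0,3): 6·0+2·3=6≤10, 4·0+6·3=18≤27, objective 12.
The best lattice point is (0,4), giving 16.

16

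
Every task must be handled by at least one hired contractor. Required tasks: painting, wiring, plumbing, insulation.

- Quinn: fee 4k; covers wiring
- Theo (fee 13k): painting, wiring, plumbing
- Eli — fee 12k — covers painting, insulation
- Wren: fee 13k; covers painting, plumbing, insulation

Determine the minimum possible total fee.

17

Choose Quinn and Wren: together they cover painting, wiring, plumbing, insulation — every task.
Total fee: 4 + 13 = 17.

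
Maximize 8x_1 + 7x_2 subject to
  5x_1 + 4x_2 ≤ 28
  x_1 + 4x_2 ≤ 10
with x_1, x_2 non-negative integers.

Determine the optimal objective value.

(x_1,x_2)=(5,0) is feasible, giving 40.
(x_1,x_2)=(4,1) is feasible, giving 39.
No feasible integer point exceeds 40.

40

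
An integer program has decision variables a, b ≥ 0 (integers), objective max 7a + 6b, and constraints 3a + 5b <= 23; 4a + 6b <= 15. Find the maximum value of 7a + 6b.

21

Relaxing integrality, the LP optimum is 26.25 at (a,b) = (3.75, 0), which is not an integer point.
(a,b)=(3,0): 3·3+5·0=9≤23, 4·3+6·0=12≤15, objective 21.
(a,b)=(2,1): 3·2+5·1=11≤23, 4·2+6·1=14≤15, objective 20.
(a,b)=(2,0): 3·2+5·0=6≤23, 4·2+6·0=8≤15, objective 14.
Maximum is 21 at (a,b)=(3,0).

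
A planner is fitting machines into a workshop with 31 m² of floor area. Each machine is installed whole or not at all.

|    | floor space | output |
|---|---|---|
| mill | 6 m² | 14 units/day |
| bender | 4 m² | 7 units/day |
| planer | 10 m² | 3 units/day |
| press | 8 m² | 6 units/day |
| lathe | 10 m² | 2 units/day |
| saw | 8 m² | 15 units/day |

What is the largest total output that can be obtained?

Allowing fractional choices, the relaxed optimum would be about 43.5, but machines are indivisible.
mill + bender + press + saw: floor space 6 + 4 + 8 + 8 = 26 ≤ 31, output 14 + 7 + 6 + 15 = 42.
mill + bender + planer + saw: floor space 6 + 4 + 10 + 8 = 28 ≤ 31, output 14 + 7 + 3 + 15 = 39.
Best is mill, bender, press, and saw with total output 42.

42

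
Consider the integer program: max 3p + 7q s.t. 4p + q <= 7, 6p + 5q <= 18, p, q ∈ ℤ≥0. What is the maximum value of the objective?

21

(p,q)=(0,3) is feasible, giving 21.
(p,q)=(1,2) is feasible, giving 17.
(p,q)=(0,2) is feasible, giving 14.
The best lattice point is (0,3), giving 21.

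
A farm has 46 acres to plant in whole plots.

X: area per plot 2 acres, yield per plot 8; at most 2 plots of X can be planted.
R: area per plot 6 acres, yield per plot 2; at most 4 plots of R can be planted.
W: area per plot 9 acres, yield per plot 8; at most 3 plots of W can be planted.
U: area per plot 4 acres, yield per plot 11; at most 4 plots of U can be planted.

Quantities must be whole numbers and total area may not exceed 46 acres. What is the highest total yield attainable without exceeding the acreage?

78

2×X, 1×R, 2×W, and 4×U: area 44 ≤ 46, yield 2·8 + 1·2 + 2·8 + 4·11 = 78.
1×X, 3×W, and 4×U: area 45 ≤ 46, yield 1·8 + 3·8 + 4·11 = 76.
Best is 78.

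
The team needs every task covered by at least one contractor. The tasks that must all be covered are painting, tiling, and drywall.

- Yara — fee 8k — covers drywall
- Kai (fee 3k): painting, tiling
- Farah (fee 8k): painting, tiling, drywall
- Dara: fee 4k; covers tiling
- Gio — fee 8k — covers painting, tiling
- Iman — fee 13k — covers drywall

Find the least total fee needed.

The greedy cost-per-new-task heuristic would pick Kai and Yara for 11, but a cheaper cover exists.
Farah alone covers painting, tiling, drywall — every task.
Total fee: 8.
No cover costs less than 8.

8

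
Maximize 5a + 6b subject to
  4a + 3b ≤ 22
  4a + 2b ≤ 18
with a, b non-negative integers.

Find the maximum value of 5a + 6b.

42

Relaxing integrality, the LP optimum is 44.00 at (a,b) = (0, 7.33), which is not an integer point.
(a,b)=(0,7): 4·0+3·7=21≤22, 4·0+2·7=14≤18, objective 42.
(a,b)=(1,6): 4·1+3·6=22≤22, 4·1+2·6=16≤18, objective 41.
(a,b)=(0,6): 4·0+3·6=18≤22, 4·0+2·6=12≤18, objective 36.
The best lattice point is (0,7), giving 42.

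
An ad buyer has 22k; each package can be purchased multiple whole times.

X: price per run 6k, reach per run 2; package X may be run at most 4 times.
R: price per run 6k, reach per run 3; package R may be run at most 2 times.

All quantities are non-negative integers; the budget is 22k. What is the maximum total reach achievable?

1×X and 2×R: price 18 ≤ 22, reach 1·2 + 2·3 = 8.
2×X and 1×R: price 18 ≤ 22, reach 2·2 + 1·3 = 7.
Best is 8.

8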